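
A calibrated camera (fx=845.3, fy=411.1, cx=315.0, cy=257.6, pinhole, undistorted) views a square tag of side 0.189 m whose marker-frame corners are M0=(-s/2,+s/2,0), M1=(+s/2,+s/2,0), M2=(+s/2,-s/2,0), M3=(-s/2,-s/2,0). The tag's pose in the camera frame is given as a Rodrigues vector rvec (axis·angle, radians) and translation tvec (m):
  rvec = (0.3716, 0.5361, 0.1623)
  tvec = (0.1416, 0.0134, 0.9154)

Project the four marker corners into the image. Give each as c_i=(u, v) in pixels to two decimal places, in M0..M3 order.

Intrinsics K: fx=845.3, fy=411.1, cx=315.0, cy=257.6
Marker side s = 0.189 m; corners in marker frame (Z=0):
  M0 = (-0.0945, +0.0945, 0)
  M1 = (+0.0945, +0.0945, 0)
  M2 = (+0.0945, -0.0945, 0)
  M3 = (-0.0945, -0.0945, 0)
rvec = (0.3716, 0.5361, 0.1623), |rvec| = θ = 0.67218 rad = 38.513°
Rodrigues: sinθ=0.62270, 1−cosθ=0.21754; R = I + sinθ·[k]× + (1−cosθ)·[k]×²:
    [+0.84895 -0.05444 +0.52567]
    [+0.24626 +0.92084 -0.30235]
    [-0.46759 +0.38613 +0.79515]
t = (0.1416, 0.0134, 0.9154) m
M0: Pc = R·M0+t = (+0.05623, +0.07715, +0.99608); u = 845.3·(+0.05623)/0.99608 + 315.0 = 362.7186, v = 411.1·(+0.07715)/0.99608 + 257.6 = 289.4400
M1: Pc = R·M1+t = (+0.21668, +0.12369, +0.90770); u = 845.3·(+0.21668)/0.90770 + 315.0 = 516.7848, v = 411.1·(+0.12369)/0.90770 + 257.6 = 313.6199
M2: Pc = R·M2+t = (+0.22697, -0.05035, +0.83472); u = 845.3·(+0.22697)/0.83472 + 315.0 = 544.8459, v = 411.1·(-0.05035)/0.83472 + 257.6 = 232.8042
M3: Pc = R·M3+t = (+0.06652, -0.09689, +0.92310); u = 845.3·(+0.06652)/0.92310 + 315.0 = 375.9128, v = 411.1·(-0.09689)/0.92310 + 257.6 = 214.4498

c0=(362.72, 289.44) c1=(516.78, 313.62) c2=(544.85, 232.80) c3=(375.91, 214.45)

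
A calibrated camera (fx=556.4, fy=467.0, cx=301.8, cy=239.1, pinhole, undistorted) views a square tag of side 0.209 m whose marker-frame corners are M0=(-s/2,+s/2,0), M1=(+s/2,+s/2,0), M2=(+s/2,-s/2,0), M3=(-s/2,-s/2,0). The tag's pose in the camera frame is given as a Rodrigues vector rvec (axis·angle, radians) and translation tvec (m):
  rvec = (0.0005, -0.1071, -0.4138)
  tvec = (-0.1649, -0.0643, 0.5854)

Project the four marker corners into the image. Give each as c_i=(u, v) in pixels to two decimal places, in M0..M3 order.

Intrinsics K: fx=556.4, fy=467.0, cx=301.8, cy=239.1
Marker side s = 0.209 m; corners in marker frame (Z=0):
  M0 = (-0.1045, +0.1045, 0)
  M1 = (+0.1045, +0.1045, 0)
  M2 = (+0.1045, -0.1045, 0)
  M3 = (-0.1045, -0.1045, 0)
rvec = (0.0005, -0.1071, -0.4138), |rvec| = θ = 0.42744 rad = 24.490°
Rodrigues: sinθ=0.41454, 1−cosθ=0.08997; R = I + sinθ·[k]× + (1−cosθ)·[k]×²:
    [+0.91003 +0.40129 -0.10397]
    [-0.40134 +0.91568 +0.02134]
    [+0.10377 +0.02231 +0.99435]
t = (-0.1649, -0.0643, 0.5854) m
M0: Pc = R·M0+t = (-0.21806, +0.07333, +0.57689); u = 556.4·(-0.21806)/0.57689 + 301.8 = 91.4806, v = 467.0·(+0.07333)/0.57689 + 239.1 = 298.4608
M1: Pc = R·M1+t = (-0.02787, -0.01055, +0.59857); u = 556.4·(-0.02787)/0.59857 + 301.8 = 275.8964, v = 467.0·(-0.01055)/0.59857 + 239.1 = 230.8678
M2: Pc = R·M2+t = (-0.11174, -0.20193, +0.59391); u = 556.4·(-0.11174)/0.59391 + 301.8 = 197.1212, v = 467.0·(-0.20193)/0.59391 + 239.1 = 80.3212
M3: Pc = R·M3+t = (-0.30193, -0.11805, +0.57223); u = 556.4·(-0.30193)/0.57223 + 301.8 = 8.2172, v = 467.0·(-0.11805)/0.57223 + 239.1 = 142.7592

c0=(91.48, 298.46) c1=(275.90, 230.87) c2=(197.12, 80.32) c3=(8.22, 142.76)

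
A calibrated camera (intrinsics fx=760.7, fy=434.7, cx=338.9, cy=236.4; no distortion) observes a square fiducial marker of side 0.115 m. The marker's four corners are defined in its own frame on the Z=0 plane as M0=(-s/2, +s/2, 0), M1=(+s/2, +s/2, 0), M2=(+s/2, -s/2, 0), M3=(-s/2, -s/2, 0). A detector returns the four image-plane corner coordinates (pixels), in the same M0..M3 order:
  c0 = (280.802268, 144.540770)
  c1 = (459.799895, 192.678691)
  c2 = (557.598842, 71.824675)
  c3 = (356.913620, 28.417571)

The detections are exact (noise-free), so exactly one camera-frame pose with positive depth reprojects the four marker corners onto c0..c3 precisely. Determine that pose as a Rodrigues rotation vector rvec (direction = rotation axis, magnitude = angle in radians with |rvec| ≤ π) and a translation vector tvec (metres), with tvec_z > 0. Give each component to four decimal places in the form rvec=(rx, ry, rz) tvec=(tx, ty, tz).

Intrinsics K: fx=760.7, fy=434.7, cx=338.9, cy=236.4
Marker side s = 0.115 m; corners in marker frame (Z=0):
  M0 = (-0.0575, +0.0575, 0)
  M1 = (+0.0575, +0.0575, 0)
  M2 = (+0.0575, -0.0575, 0)
  M3 = (-0.0575, -0.0575, 0)
Detected image corners:
  c0 = (280.802268, 144.540770) px
  c1 = (459.799895, 192.678691) px
  c2 = (557.598842, 71.824675) px
  c3 = (356.913620, 28.417571) px
Planar DLT: solve 8×8 A·h = b for H (H[2,2]=1):
  H  [+1389.97490 -459.42395 +408.61671]
  H  [+330.93914 +1107.13375 +110.96316]
  H  [-0.62105 +0.70893 +1.00000]
B = K⁻¹H; ‖b₁‖=2.453581, ‖b₂‖=2.453581; λ = 2/(‖b₁‖+‖b₂‖) = 0.407568, sign → tz>0 ⇒ λ=+0.407568
r₁ = λ·B[:,0] = (+0.85749,+0.44794,-0.25312); r₂ = λ·B[:,1] = (-0.37487,+0.88090,+0.28894)
r₃ = r₁×r₂ = (+0.35240,-0.15287,+0.92328); SVD([r₁ r₂ r₃]) → R = UVᵀ:
  R  [+0.85749 -0.37487 +0.35240]
  R  [+0.44794 +0.88090 -0.15287]
  R  [-0.25312 +0.28894 +0.92328]
t = (+0.03735, -0.11761, +0.40757) m
tr R = 2.661667; θ = arccos((tr R − 1)/2) = 0.590192 rad = 33.816°
axis k = ((R−Rᵀ)₃₂, (R−Rᵀ)₁₃, (R−Rᵀ)₂₁) / (2 sinθ) = (+0.396939, +0.544020, +0.739244)
rvec = θ·k = (+0.234270, +0.321076, +0.436296)

rvec=(0.2343, 0.3211, 0.4363) tvec=(0.0374, -0.1176, 0.4076)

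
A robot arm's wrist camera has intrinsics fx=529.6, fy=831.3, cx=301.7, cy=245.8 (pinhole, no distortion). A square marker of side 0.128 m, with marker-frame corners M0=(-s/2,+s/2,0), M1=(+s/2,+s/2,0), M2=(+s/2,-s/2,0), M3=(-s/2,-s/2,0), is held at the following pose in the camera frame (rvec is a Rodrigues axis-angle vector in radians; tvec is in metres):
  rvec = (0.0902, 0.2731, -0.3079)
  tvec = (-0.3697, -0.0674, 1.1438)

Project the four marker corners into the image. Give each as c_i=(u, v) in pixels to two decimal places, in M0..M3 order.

c0=(115.95, 254.16) c1=(165.12, 227.39) c2=(145.63, 137.35) c3=(96.81, 167.02)

Intrinsics K: fx=529.6, fy=831.3, cx=301.7, cy=245.8
Marker side s = 0.128 m; corners in marker frame (Z=0):
  M0 = (-0.0640, +0.0640, 0)
  M1 = (+0.0640, +0.0640, 0)
  M2 = (+0.0640, -0.0640, 0)
  M3 = (-0.0640, -0.0640, 0)
rvec = (0.0902, 0.2731, -0.3079), |rvec| = θ = 0.42133 rad = 24.141°
Rodrigues: sinθ=0.40898, 1−cosθ=0.08746; R = I + sinθ·[k]× + (1−cosθ)·[k]×²:
    [+0.91655 +0.31101 +0.25141]
    [-0.28674 +0.94929 -0.12898]
    [-0.27877 +0.04613 +0.95925]
t = (-0.3697, -0.0674, 1.1438) m
M0: Pc = R·M0+t = (-0.40845, +0.01171, +1.16459); u = 529.6·(-0.40845)/1.16459 + 301.7 = 115.9548, v = 831.3·(+0.01171)/1.16459 + 245.8 = 254.1555
M1: Pc = R·M1+t = (-0.29114, -0.02500, +1.12891); u = 529.6·(-0.29114)/1.12891 + 301.7 = 165.1208, v = 831.3·(-0.02500)/1.12891 + 245.8 = 227.3931
M2: Pc = R·M2+t = (-0.33095, -0.14651, +1.12301); u = 529.6·(-0.33095)/1.12301 + 301.7 = 145.6292, v = 831.3·(-0.14651)/1.12301 + 245.8 = 137.3500
M3: Pc = R·M3+t = (-0.44826, -0.10980, +1.15869); u = 529.6·(-0.44826)/1.15869 + 301.7 = 96.8129, v = 831.3·(-0.10980)/1.15869 + 245.8 = 167.0217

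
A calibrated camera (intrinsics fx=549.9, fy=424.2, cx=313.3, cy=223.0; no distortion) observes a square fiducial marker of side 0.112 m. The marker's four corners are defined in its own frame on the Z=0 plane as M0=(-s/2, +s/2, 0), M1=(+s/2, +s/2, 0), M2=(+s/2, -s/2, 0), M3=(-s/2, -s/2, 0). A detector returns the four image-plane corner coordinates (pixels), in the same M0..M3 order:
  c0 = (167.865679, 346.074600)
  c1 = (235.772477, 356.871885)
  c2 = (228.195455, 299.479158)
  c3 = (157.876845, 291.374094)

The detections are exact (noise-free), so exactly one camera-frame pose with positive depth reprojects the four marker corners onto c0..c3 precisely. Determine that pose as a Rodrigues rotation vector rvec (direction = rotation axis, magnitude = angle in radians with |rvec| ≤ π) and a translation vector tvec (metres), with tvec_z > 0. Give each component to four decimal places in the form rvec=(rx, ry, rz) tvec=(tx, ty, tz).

Intrinsics K: fx=549.9, fy=424.2, cx=313.3, cy=223.0
Marker side s = 0.112 m; corners in marker frame (Z=0):
  M0 = (-0.0560, +0.0560, 0)
  M1 = (+0.0560, +0.0560, 0)
  M2 = (+0.0560, -0.0560, 0)
  M3 = (-0.0560, -0.0560, 0)
Detected image corners:
  c0 = (167.865679, 346.074600) px
  c1 = (235.772477, 356.871885) px
  c2 = (228.195455, 299.479158) px
  c3 = (157.876845, 291.374094) px
Planar DLT: solve 8×8 A·h = b for H (H[2,2]=1):
  H  [+519.72331 +152.57310 +196.56757]
  H  [-74.49101 +621.08737 +323.90682]
  H  [-0.49197 +0.37410 +1.00000]
B = K⁻¹H; ‖b₁‖=1.323096, ‖b₂‖=1.323096; λ = 2/(‖b₁‖+‖b₂‖) = 0.755803, sign → tz>0 ⇒ λ=+0.755803
r₁ = λ·B[:,0] = (+0.92618,+0.06275,-0.37183); r₂ = λ·B[:,1] = (+0.04861,+0.95796,+0.28275)
r₃ = r₁×r₂ = (+0.37395,-0.27995,+0.88419); SVD([r₁ r₂ r₃]) → R = UVᵀ:
  R  [+0.92618 +0.04861 +0.37395]
  R  [+0.06275 +0.95796 -0.27995]
  R  [-0.37183 +0.28275 +0.88419]
t = (-0.16044, +0.17979, +0.75580) m
tr R = 2.768330; θ = arccos((tr R − 1)/2) = 0.486093 rad = 27.851°
axis k = ((R−Rᵀ)₃₂, (R−Rᵀ)₁₃, (R−Rᵀ)₂₁) / (2 sinθ) = (+0.602229, +0.798180, +0.015132)
rvec = θ·k = (+0.292739, +0.387990, +0.007356)

rvec=(0.2927, 0.3880, 0.0074) tvec=(-0.1604, 0.1798, 0.7558)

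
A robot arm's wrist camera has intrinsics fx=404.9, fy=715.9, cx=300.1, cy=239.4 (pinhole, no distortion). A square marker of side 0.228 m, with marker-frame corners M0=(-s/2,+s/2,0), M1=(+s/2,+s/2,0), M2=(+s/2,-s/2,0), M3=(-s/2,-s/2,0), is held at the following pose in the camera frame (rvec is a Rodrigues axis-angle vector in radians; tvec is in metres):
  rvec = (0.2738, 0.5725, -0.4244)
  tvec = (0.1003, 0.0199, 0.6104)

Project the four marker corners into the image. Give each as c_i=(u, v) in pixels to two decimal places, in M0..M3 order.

Intrinsics K: fx=404.9, fy=715.9, cx=300.1, cy=239.4
Marker side s = 0.228 m; corners in marker frame (Z=0):
  M0 = (-0.1140, +0.1140, 0)
  M1 = (+0.1140, +0.1140, 0)
  M2 = (+0.1140, -0.1140, 0)
  M3 = (-0.1140, -0.1140, 0)
rvec = (0.2738, 0.5725, -0.4244), |rvec| = θ = 0.76344 rad = 43.742°
Rodrigues: sinθ=0.69141, 1−cosθ=0.27754; R = I + sinθ·[k]× + (1−cosθ)·[k]×²:
    [+0.75816 +0.45900 +0.46315]
    [-0.30972 +0.87853 -0.36367]
    [-0.57382 +0.13227 +0.80823]
t = (0.1003, 0.0199, 0.6104) m
M0: Pc = R·M0+t = (+0.06620, +0.15536, +0.69089); u = 404.9·(+0.06620)/0.69089 + 300.1 = 338.8942, v = 715.9·(+0.15536)/0.69089 + 239.4 = 400.3837
M1: Pc = R·M1+t = (+0.23906, +0.08475, +0.56006); u = 404.9·(+0.23906)/0.56006 + 300.1 = 472.9267, v = 715.9·(+0.08475)/0.56006 + 239.4 = 347.7254
M2: Pc = R·M2+t = (+0.13440, -0.11556, +0.52991); u = 404.9·(+0.13440)/0.52991 + 300.1 = 402.7980, v = 715.9·(-0.11556)/0.52991 + 239.4 = 83.2781
M3: Pc = R·M3+t = (-0.03846, -0.04495, +0.66074); u = 404.9·(-0.03846)/0.66074 + 300.1 = 276.5339, v = 715.9·(-0.04495)/0.66074 + 239.4 = 190.7024

c0=(338.89, 400.38) c1=(472.93, 347.73) c2=(402.80, 83.28) c3=(276.53, 190.70)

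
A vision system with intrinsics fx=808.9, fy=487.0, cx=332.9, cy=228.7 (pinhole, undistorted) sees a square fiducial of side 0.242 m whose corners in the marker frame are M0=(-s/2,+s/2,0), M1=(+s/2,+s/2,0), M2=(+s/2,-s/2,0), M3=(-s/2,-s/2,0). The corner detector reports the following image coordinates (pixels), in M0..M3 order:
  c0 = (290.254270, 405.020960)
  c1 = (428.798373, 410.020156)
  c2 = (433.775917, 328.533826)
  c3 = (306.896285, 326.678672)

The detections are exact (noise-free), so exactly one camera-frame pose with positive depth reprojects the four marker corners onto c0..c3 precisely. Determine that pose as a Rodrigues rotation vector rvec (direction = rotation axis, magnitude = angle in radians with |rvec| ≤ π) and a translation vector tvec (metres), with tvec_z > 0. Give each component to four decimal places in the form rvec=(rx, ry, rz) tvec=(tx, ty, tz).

rvec=(-0.5889, 0.2144, 0.0446) tvec=(0.0560, 0.4097, 1.4562)

Intrinsics K: fx=808.9, fy=487.0, cx=332.9, cy=228.7
Marker side s = 0.242 m; corners in marker frame (Z=0):
  M0 = (-0.1210, +0.1210, 0)
  M1 = (+0.1210, +0.1210, 0)
  M2 = (+0.1210, -0.1210, 0)
  M3 = (-0.1210, -0.1210, 0)
Detected image corners:
  c0 = (290.254270, 405.020960) px
  c1 = (428.798373, 410.020156) px
  c2 = (433.775917, 328.533826) px
  c3 = (306.896285, 326.678672) px
Planar DLT: solve 8×8 A·h = b for H (H[2,2]=1):
  H  [+493.84512 -181.99113 +364.00040]
  H  [-39.97567 +192.22642 +365.71936]
  H  [-0.14649 -0.37513 +1.00000]
B = K⁻¹H; ‖b₁‖=0.686737, ‖b₂‖=0.686737; λ = 2/(‖b₁‖+‖b₂‖) = 1.456162, sign → tz>0 ⇒ λ=+1.456162
r₁ = λ·B[:,0] = (+0.97679,-0.01936,-0.21331); r₂ = λ·B[:,1] = (-0.10281,+0.83129,-0.54625)
r₃ = r₁×r₂ = (+0.18789,+0.55550,+0.81001); SVD([r₁ r₂ r₃]) → R = UVᵀ:
  R  [+0.97679 -0.10281 +0.18789]
  R  [-0.01936 +0.83129 +0.55550]
  R  [-0.21331 -0.54625 +0.81001]
t = (+0.05599, +0.40970, +1.45616) m
tr R = 2.618095; θ = arccos((tr R − 1)/2) = 0.628266 rad = 35.997°
axis k = ((R−Rᵀ)₃₂, (R−Rᵀ)₁₃, (R−Rᵀ)₂₁) / (2 sinθ) = (-0.937267, +0.341307, +0.070993)
rvec = θ·k = (-0.588853, +0.214432, +0.044603)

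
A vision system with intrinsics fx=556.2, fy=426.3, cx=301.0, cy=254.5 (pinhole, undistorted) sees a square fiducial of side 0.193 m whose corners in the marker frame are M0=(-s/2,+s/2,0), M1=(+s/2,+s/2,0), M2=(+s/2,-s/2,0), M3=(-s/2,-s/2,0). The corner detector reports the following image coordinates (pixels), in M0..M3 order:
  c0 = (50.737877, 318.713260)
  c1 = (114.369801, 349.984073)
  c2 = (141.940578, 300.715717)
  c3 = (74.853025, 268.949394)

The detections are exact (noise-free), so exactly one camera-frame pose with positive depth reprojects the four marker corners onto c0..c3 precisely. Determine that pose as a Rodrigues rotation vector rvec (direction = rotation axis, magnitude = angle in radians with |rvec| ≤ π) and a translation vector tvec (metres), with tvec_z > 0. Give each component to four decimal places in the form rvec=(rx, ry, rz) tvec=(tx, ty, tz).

rvec=(0.2800, 0.2104, 0.4951) tvec=(-0.4942, 0.1736, 1.3335)

Intrinsics K: fx=556.2, fy=426.3, cx=301.0, cy=254.5
Marker side s = 0.193 m; corners in marker frame (Z=0):
  M0 = (-0.0965, +0.0965, 0)
  M1 = (+0.0965, +0.0965, 0)
  M2 = (+0.0965, -0.0965, 0)
  M3 = (-0.0965, -0.0965, 0)
Detected image corners:
  c0 = (50.737877, 318.713260) px
  c1 = (114.369801, 349.984073) px
  c2 = (141.940578, 300.715717) px
  c3 = (74.853025, 268.949394) px
Planar DLT: solve 8×8 A·h = b for H (H[2,2]=1):
  H  [+329.10250 -111.35732 +94.87330]
  H  [+132.97467 +329.39993 +310.00377]
  H  [-0.09789 +0.23524 +1.00000]
B = K⁻¹H; ‖b₁‖=0.749903, ‖b₂‖=0.749903; λ = 2/(‖b₁‖+‖b₂‖) = 1.333506, sign → tz>0 ⇒ λ=+1.333506
r₁ = λ·B[:,0] = (+0.85967,+0.49388,-0.13053); r₂ = λ·B[:,1] = (-0.43674,+0.84312,+0.31369)
r₃ = r₁×r₂ = (+0.26498,-0.21266,+0.94051); SVD([r₁ r₂ r₃]) → R = UVᵀ:
  R  [+0.85967 -0.43674 +0.26498]
  R  [+0.49388 +0.84312 -0.21266]
  R  [-0.13053 +0.31369 +0.94051]
t = (-0.49419, +0.17362, +1.33351) m
tr R = 2.643304; θ = arccos((tr R − 1)/2) = 0.606493 rad = 34.749°
axis k = ((R−Rᵀ)₃₂, (R−Rᵀ)₁₃, (R−Rᵀ)₂₁) / (2 sinθ) = (+0.461724, +0.346949, +0.816356)
rvec = θ·k = (+0.280032, +0.210422, +0.495114)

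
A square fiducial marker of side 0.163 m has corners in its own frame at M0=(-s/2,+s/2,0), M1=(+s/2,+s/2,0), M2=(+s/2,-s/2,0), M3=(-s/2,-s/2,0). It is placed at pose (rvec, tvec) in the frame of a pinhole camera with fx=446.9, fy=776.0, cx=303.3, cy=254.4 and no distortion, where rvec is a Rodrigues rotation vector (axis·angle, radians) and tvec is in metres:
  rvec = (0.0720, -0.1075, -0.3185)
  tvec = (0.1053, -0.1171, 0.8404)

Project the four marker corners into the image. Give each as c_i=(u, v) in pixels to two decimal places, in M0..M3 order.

Intrinsics K: fx=446.9, fy=776.0, cx=303.3, cy=254.4
Marker side s = 0.163 m; corners in marker frame (Z=0):
  M0 = (-0.0815, +0.0815, 0)
  M1 = (+0.0815, +0.0815, 0)
  M2 = (+0.0815, -0.0815, 0)
  M3 = (-0.0815, -0.0815, 0)
rvec = (0.0720, -0.1075, -0.3185), |rvec| = θ = 0.34378 rad = 19.697°
Rodrigues: sinθ=0.33705, 1−cosθ=0.05851; R = I + sinθ·[k]× + (1−cosθ)·[k]×²:
    [+0.94405 +0.30843 -0.11675]
    [-0.31610 +0.94721 -0.05364]
    [+0.09404 +0.08754 +0.99171]
t = (0.1053, -0.1171, 0.8404) m
M0: Pc = R·M0+t = (+0.05350, -0.01414, +0.83987); u = 446.9·(+0.05350)/0.83987 + 303.3 = 331.7659, v = 776.0·(-0.01414)/0.83987 + 254.4 = 241.3347
M1: Pc = R·M1+t = (+0.20738, -0.06566, +0.85520); u = 446.9·(+0.20738)/0.85520 + 303.3 = 411.6690, v = 776.0·(-0.06566)/0.85520 + 254.4 = 194.8169
M2: Pc = R·M2+t = (+0.15710, -0.22006, +0.84093); u = 446.9·(+0.15710)/0.84093 + 303.3 = 386.7903, v = 776.0·(-0.22006)/0.84093 + 254.4 = 51.3318
M3: Pc = R·M3+t = (+0.00322, -0.16854, +0.82560); u = 446.9·(+0.00322)/0.82560 + 303.3 = 305.0443, v = 776.0·(-0.16854)/0.82560 + 254.4 = 95.9896

c0=(331.77, 241.33) c1=(411.67, 194.82) c2=(386.79, 51.33) c3=(305.04, 95.99)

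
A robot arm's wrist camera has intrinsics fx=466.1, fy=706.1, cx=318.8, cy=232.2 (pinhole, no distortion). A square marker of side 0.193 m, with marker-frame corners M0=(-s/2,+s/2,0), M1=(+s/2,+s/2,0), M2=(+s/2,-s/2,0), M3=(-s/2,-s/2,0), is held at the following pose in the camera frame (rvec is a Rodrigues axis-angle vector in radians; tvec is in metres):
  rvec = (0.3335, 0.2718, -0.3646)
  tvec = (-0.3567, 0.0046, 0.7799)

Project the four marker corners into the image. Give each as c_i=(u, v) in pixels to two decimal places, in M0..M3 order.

c0=(92.60, 332.43) c1=(179.12, 287.34) c2=(120.68, 125.31) c3=(33.01, 186.00)

Intrinsics K: fx=466.1, fy=706.1, cx=318.8, cy=232.2
Marker side s = 0.193 m; corners in marker frame (Z=0):
  M0 = (-0.0965, +0.0965, 0)
  M1 = (+0.0965, +0.0965, 0)
  M2 = (+0.0965, -0.0965, 0)
  M3 = (-0.0965, -0.0965, 0)
rvec = (0.3335, 0.2718, -0.3646), |rvec| = θ = 0.56394 rad = 32.312°
Rodrigues: sinθ=0.53452, 1−cosθ=0.15485; R = I + sinθ·[k]× + (1−cosθ)·[k]×²:
    [+0.89931 +0.38971 +0.19842]
    [-0.30145 +0.88112 -0.36435]
    [-0.31682 +0.26785 +0.90988]
t = (-0.3567, 0.0046, 0.7799) m
M0: Pc = R·M0+t = (-0.40588, +0.11872, +0.83632); u = 466.1·(-0.40588)/0.83632 + 318.8 = 92.5966, v = 706.1·(+0.11872)/0.83632 + 232.2 = 332.4327
M1: Pc = R·M1+t = (-0.23231, +0.06054, +0.77517); u = 466.1·(-0.23231)/0.77517 + 318.8 = 179.1160, v = 706.1·(+0.06054)/0.77517 + 232.2 = 287.3445
M2: Pc = R·M2+t = (-0.30752, -0.10952, +0.72348); u = 466.1·(-0.30752)/0.72348 + 318.8 = 120.6781, v = 706.1·(-0.10952)/0.72348 + 232.2 = 125.3129
M3: Pc = R·M3+t = (-0.48109, -0.05134, +0.78463); u = 466.1·(-0.48109)/0.78463 + 318.8 = 33.0124, v = 706.1·(-0.05134)/0.78463 + 232.2 = 185.9991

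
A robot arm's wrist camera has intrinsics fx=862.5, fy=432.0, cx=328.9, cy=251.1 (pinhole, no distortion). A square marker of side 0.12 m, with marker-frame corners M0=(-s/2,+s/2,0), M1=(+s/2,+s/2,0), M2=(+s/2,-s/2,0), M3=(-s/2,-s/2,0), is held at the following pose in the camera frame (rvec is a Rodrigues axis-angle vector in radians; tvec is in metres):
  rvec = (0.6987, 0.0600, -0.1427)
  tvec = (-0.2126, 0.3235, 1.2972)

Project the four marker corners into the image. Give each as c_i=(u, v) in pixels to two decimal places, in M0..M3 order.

c0=(159.91, 372.03) c1=(235.31, 368.83) c2=(217.14, 344.71) c3=(137.36, 348.33)

Intrinsics K: fx=862.5, fy=432.0, cx=328.9, cy=251.1
Marker side s = 0.12 m; corners in marker frame (Z=0):
  M0 = (-0.0600, +0.0600, 0)
  M1 = (+0.0600, +0.0600, 0)
  M2 = (+0.0600, -0.0600, 0)
  M3 = (-0.0600, -0.0600, 0)
rvec = (0.6987, 0.0600, -0.1427), |rvec| = θ = 0.71564 rad = 41.003°
Rodrigues: sinθ=0.65610, 1−cosθ=0.24533; R = I + sinθ·[k]× + (1−cosθ)·[k]×²:
    [+0.98852 +0.15091 +0.00725]
    [-0.11075 +0.75640 -0.64467]
    [-0.10277 +0.63647 +0.76443]
t = (-0.2126, 0.3235, 1.2972) m
M0: Pc = R·M0+t = (-0.26286, +0.37553, +1.34155); u = 862.5·(-0.26286)/1.34155 + 328.9 = 159.9065, v = 432.0·(+0.37553)/1.34155 + 251.1 = 372.0257
M1: Pc = R·M1+t = (-0.14423, +0.36224, +1.32922); u = 862.5·(-0.14423)/1.32922 + 328.9 = 235.3099, v = 432.0·(+0.36224)/1.32922 + 251.1 = 368.8285
M2: Pc = R·M2+t = (-0.16234, +0.27147, +1.25285); u = 862.5·(-0.16234)/1.25285 + 328.9 = 217.1376, v = 432.0·(+0.27147)/1.25285 + 251.1 = 344.7074
M3: Pc = R·M3+t = (-0.28097, +0.28476, +1.26518); u = 862.5·(-0.28097)/1.26518 + 328.9 = 137.3594, v = 432.0·(+0.28476)/1.26518 + 251.1 = 348.3328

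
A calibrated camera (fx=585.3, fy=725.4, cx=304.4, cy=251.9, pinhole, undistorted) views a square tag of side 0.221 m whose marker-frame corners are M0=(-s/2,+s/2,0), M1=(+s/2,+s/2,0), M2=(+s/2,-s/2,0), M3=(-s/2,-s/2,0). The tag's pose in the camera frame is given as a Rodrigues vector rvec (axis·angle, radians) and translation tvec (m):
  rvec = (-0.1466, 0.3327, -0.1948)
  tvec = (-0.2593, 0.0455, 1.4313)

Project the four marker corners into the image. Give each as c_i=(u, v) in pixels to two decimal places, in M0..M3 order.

c0=(165.40, 340.35) c1=(245.51, 319.91) c2=(232.02, 208.19) c3=(154.61, 233.24)

Intrinsics K: fx=585.3, fy=725.4, cx=304.4, cy=251.9
Marker side s = 0.221 m; corners in marker frame (Z=0):
  M0 = (-0.1105, +0.1105, 0)
  M1 = (+0.1105, +0.1105, 0)
  M2 = (+0.1105, -0.1105, 0)
  M3 = (-0.1105, -0.1105, 0)
rvec = (-0.1466, 0.3327, -0.1948), |rvec| = θ = 0.41247 rad = 23.633°
Rodrigues: sinθ=0.40087, 1−cosθ=0.08386; R = I + sinθ·[k]× + (1−cosθ)·[k]×²:
    [+0.92673 +0.16528 +0.33742]
    [-0.21337 +0.97070 +0.11053]
    [-0.30927 -0.17443 +0.93484]
t = (-0.2593, 0.0455, 1.4313) m
M0: Pc = R·M0+t = (-0.34344, +0.17634, +1.44620); u = 585.3·(-0.34344)/1.44620 + 304.4 = 165.4043, v = 725.4·(+0.17634)/1.44620 + 251.9 = 340.3501
M1: Pc = R·M1+t = (-0.13863, +0.12919, +1.37785); u = 585.3·(-0.13863)/1.37785 + 304.4 = 245.5099, v = 725.4·(+0.12919)/1.37785 + 251.9 = 319.9124
M2: Pc = R·M2+t = (-0.17516, -0.08534, +1.41640); u = 585.3·(-0.17516)/1.41640 + 304.4 = 232.0186, v = 725.4·(-0.08534)/1.41640 + 251.9 = 208.1940
M3: Pc = R·M3+t = (-0.37997, -0.03819, +1.48475); u = 585.3·(-0.37997)/1.48475 + 304.4 = 154.6139, v = 725.4·(-0.03819)/1.48475 + 251.9 = 233.2439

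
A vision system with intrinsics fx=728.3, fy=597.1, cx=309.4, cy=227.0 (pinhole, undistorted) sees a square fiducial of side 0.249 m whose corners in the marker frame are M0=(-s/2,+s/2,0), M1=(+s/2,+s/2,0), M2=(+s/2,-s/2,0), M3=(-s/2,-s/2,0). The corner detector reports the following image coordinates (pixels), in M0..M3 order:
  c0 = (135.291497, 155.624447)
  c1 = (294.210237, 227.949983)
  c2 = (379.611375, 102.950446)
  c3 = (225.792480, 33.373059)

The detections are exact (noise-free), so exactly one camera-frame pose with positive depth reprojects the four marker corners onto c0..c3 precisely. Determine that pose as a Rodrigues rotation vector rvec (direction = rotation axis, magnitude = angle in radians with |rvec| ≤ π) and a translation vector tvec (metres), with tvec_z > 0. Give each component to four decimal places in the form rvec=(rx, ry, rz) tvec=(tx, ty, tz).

Intrinsics K: fx=728.3, fy=597.1, cx=309.4, cy=227.0
Marker side s = 0.249 m; corners in marker frame (Z=0):
  M0 = (-0.1245, +0.1245, 0)
  M1 = (+0.1245, +0.1245, 0)
  M2 = (+0.1245, -0.1245, 0)
  M3 = (-0.1245, -0.1245, 0)
Detected image corners:
  c0 = (135.291497, 155.624447) px
  c1 = (294.210237, 227.949983) px
  c2 = (379.611375, 102.950446) px
  c3 = (225.792480, 33.373059) px
Planar DLT: solve 8×8 A·h = b for H (H[2,2]=1):
  H  [+625.05423 -388.67034 +259.37257]
  H  [+283.46583 +478.67693 +128.87326]
  H  [-0.01066 -0.13698 +1.00000]
B = K⁻¹H; ‖b₁‖=0.986773, ‖b₂‖=0.986773; λ = 2/(‖b₁‖+‖b₂‖) = 1.013405, sign → tz>0 ⇒ λ=+1.013405
r₁ = λ·B[:,0] = (+0.87433,+0.48521,-0.01080); r₂ = λ·B[:,1] = (-0.48185,+0.86519,-0.13881)
r₃ = r₁×r₂ = (-0.05801,+0.12657,+0.99026); SVD([r₁ r₂ r₃]) → R = UVᵀ:
  R  [+0.87433 -0.48185 -0.05801]
  R  [+0.48521 +0.86519 +0.12657]
  R  [-0.01080 -0.13881 +0.99026]
t = (-0.06961, -0.16654, +1.01340) m
tr R = 2.729780; θ = arccos((tr R − 1)/2) = 0.525865 rad = 30.130°
axis k = ((R−Rᵀ)₃₂, (R−Rᵀ)₁₃, (R−Rᵀ)₂₁) / (2 sinθ) = (-0.264351, -0.047017, +0.963280)
rvec = θ·k = (-0.139013, -0.024725, +0.506555)

rvec=(-0.1390, -0.0247, 0.5066) tvec=(-0.0696, -0.1665, 1.0134)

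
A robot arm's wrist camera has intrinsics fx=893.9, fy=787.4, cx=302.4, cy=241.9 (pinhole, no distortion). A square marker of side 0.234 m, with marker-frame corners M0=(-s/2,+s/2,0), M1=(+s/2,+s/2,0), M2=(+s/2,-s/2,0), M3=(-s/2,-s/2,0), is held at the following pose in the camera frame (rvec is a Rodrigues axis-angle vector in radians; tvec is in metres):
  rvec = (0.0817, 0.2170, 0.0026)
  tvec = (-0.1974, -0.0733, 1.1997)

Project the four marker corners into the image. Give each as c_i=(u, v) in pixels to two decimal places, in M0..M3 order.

Intrinsics K: fx=893.9, fy=787.4, cx=302.4, cy=241.9
Marker side s = 0.234 m; corners in marker frame (Z=0):
  M0 = (-0.1170, +0.1170, 0)
  M1 = (+0.1170, +0.1170, 0)
  M2 = (+0.1170, -0.1170, 0)
  M3 = (-0.1170, -0.1170, 0)
rvec = (0.0817, 0.2170, 0.0026), |rvec| = θ = 0.23188 rad = 13.286°
Rodrigues: sinθ=0.22981, 1−cosθ=0.02677; R = I + sinθ·[k]× + (1−cosθ)·[k]×²:
    [+0.97656 +0.00625 +0.21517]
    [+0.01140 +0.99667 -0.08069]
    [-0.21495 +0.08125 +0.97324]
t = (-0.1974, -0.0733, 1.1997) m
M0: Pc = R·M0+t = (-0.31093, +0.04198, +1.23436); u = 893.9·(-0.31093)/1.23436 + 302.4 = 77.2324, v = 787.4·(+0.04198)/1.23436 + 241.9 = 268.6772
M1: Pc = R·M1+t = (-0.08241, +0.04464, +1.18406); u = 893.9·(-0.08241)/1.18406 + 302.4 = 240.1835, v = 787.4·(+0.04464)/1.18406 + 241.9 = 271.5889
M2: Pc = R·M2+t = (-0.08387, -0.18858, +1.16504); u = 893.9·(-0.08387)/1.16504 + 302.4 = 238.0464, v = 787.4·(-0.18858)/1.16504 + 241.9 = 114.4495
M3: Pc = R·M3+t = (-0.31239, -0.19124, +1.21534); u = 893.9·(-0.31239)/1.21534 + 302.4 = 72.6346, v = 787.4·(-0.19124)/1.21534 + 241.9 = 117.9958

c0=(77.23, 268.68) c1=(240.18, 271.59) c2=(238.05, 114.45) c3=(72.63, 118.00)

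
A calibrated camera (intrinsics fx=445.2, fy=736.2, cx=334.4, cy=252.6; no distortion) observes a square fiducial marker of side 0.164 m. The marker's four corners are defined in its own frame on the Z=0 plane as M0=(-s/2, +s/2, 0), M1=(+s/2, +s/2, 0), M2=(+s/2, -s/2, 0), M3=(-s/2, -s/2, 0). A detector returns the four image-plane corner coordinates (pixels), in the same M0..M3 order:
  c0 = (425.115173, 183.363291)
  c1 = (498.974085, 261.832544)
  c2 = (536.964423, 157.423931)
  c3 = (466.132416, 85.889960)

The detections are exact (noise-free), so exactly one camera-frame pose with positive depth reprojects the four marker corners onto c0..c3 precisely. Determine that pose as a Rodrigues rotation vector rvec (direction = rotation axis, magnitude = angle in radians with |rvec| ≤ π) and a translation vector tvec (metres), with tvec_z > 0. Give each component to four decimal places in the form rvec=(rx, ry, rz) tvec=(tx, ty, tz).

rvec=(-0.3417, 0.0455, 0.6146) tvec=(0.2894, -0.0978, 0.8735)

Intrinsics K: fx=445.2, fy=736.2, cx=334.4, cy=252.6
Marker side s = 0.164 m; corners in marker frame (Z=0):
  M0 = (-0.0820, +0.0820, 0)
  M1 = (+0.0820, +0.0820, 0)
  M2 = (+0.0820, -0.0820, 0)
  M3 = (-0.0820, -0.0820, 0)
Detected image corners:
  c0 = (425.115173, 183.363291) px
  c1 = (498.974085, 261.832544) px
  c2 = (536.964423, 157.423931) px
  c3 = (466.132416, 85.889960) px
Planar DLT: solve 8×8 A·h = b for H (H[2,2]=1):
  H  [+362.25257 -406.84470 +481.87004]
  H  [+428.64296 +555.96095 +170.20107]
  H  [-0.16318 -0.34422 +1.00000]
B = K⁻¹H; ‖b₁‖=1.144781, ‖b₂‖=1.144781; λ = 2/(‖b₁‖+‖b₂‖) = 0.873530, sign → tz>0 ⇒ λ=+0.873530
r₁ = λ·B[:,0] = (+0.81784,+0.55751,-0.14254); r₂ = λ·B[:,1] = (-0.57242,+0.76284,-0.30069)
r₃ = r₁×r₂ = (-0.05890,+0.32751,+0.94301); SVD([r₁ r₂ r₃]) → R = UVᵀ:
  R  [+0.81784 -0.57242 -0.05890]
  R  [+0.55751 +0.76284 +0.32751]
  R  [-0.14254 -0.30069 +0.94301]
t = (+0.28935, -0.09777, +0.87353) m
tr R = 2.523693; θ = arccos((tr R − 1)/2) = 0.704638 rad = 40.373°
axis k = ((R−Rᵀ)₃₂, (R−Rᵀ)₁₃, (R−Rᵀ)₂₁) / (2 sinθ) = (-0.484899, +0.064560, +0.872184)
rvec = θ·k = (-0.341678, +0.045491, +0.614574)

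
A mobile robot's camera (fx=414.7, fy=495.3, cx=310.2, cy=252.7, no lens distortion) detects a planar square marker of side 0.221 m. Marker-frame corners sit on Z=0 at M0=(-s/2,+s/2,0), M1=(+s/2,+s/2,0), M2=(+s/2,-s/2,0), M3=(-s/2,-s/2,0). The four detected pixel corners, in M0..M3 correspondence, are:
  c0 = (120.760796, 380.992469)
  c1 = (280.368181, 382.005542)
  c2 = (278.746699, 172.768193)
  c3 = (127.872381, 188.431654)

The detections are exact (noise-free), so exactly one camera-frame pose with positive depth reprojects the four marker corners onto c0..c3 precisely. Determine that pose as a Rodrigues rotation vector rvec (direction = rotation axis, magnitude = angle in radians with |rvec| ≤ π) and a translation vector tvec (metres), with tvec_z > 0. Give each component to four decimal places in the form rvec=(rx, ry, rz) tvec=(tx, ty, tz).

Intrinsics K: fx=414.7, fy=495.3, cx=310.2, cy=252.7
Marker side s = 0.221 m; corners in marker frame (Z=0):
  M0 = (-0.1105, +0.1105, 0)
  M1 = (+0.1105, +0.1105, 0)
  M2 = (+0.1105, -0.1105, 0)
  M3 = (-0.1105, -0.1105, 0)
Detected image corners:
  c0 = (120.760796, 380.992469) px
  c1 = (280.368181, 382.005542) px
  c2 = (278.746699, 172.768193) px
  c3 = (127.872381, 188.431654) px
Planar DLT: solve 8×8 A·h = b for H (H[2,2]=1):
  H  [+624.10301 -66.03967 +198.67330]
  H  [-142.47821 +833.98553 +278.30435]
  H  [-0.38514 -0.26136 +1.00000]
B = K⁻¹H; ‖b₁‖=1.836199, ‖b₂‖=1.836199; λ = 2/(‖b₁‖+‖b₂‖) = 0.544603, sign → tz>0 ⇒ λ=+0.544603
r₁ = λ·B[:,0] = (+0.97649,-0.04965,-0.20975); r₂ = λ·B[:,1] = (+0.01974,+0.98962,-0.14234)
r₃ = r₁×r₂ = (+0.21464,+0.13485,+0.96734); SVD([r₁ r₂ r₃]) → R = UVᵀ:
  R  [+0.97649 +0.01974 +0.21464]
  R  [-0.04965 +0.98962 +0.13485]
  R  [-0.20975 -0.14234 +0.96734]
t = (-0.14646, +0.02815, +0.54460) m
tr R = 2.933456; θ = arccos((tr R − 1)/2) = 0.258683 rad = 14.821°
axis k = ((R−Rᵀ)₃₂, (R−Rᵀ)₁₃, (R−Rᵀ)₂₁) / (2 sinθ) = (-0.541786, +0.829501, -0.135632)
rvec = θ·k = (-0.140151, +0.214578, -0.035086)

rvec=(-0.1402, 0.2146, -0.0351) tvec=(-0.1465, 0.0282, 0.5446)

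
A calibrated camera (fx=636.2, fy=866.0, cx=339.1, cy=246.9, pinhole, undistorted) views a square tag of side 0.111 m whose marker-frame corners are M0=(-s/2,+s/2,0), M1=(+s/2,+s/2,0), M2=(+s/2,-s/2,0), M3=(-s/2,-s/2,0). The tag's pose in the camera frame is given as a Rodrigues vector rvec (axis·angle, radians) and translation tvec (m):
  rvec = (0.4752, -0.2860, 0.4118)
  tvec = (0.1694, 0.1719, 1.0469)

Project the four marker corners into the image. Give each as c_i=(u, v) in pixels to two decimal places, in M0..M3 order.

Intrinsics K: fx=636.2, fy=866.0, cx=339.1, cy=246.9
Marker side s = 0.111 m; corners in marker frame (Z=0):
  M0 = (-0.0555, +0.0555, 0)
  M1 = (+0.0555, +0.0555, 0)
  M2 = (+0.0555, -0.0555, 0)
  M3 = (-0.0555, -0.0555, 0)
rvec = (0.4752, -0.2860, 0.4118), |rvec| = θ = 0.69079 rad = 39.579°
Rodrigues: sinθ=0.63715, 1−cosθ=0.22926; R = I + sinθ·[k]× + (1−cosθ)·[k]×²:
    [+0.87923 -0.44512 -0.16978]
    [+0.31453 +0.81004 -0.49488]
    [+0.35780 +0.38172 +0.85221]
t = (0.1694, 0.1719, 1.0469) m
M0: Pc = R·M0+t = (+0.09590, +0.19940, +1.04823); u = 636.2·(+0.09590)/1.04823 + 339.1 = 397.3038, v = 866.0·(+0.19940)/1.04823 + 246.9 = 411.6365
M1: Pc = R·M1+t = (+0.19349, +0.23431, +1.08794); u = 636.2·(+0.19349)/1.08794 + 339.1 = 452.2498, v = 866.0·(+0.23431)/1.08794 + 246.9 = 433.4129
M2: Pc = R·M2+t = (+0.24290, +0.14440, +1.04557); u = 636.2·(+0.24290)/1.04557 + 339.1 = 486.8982, v = 866.0·(+0.14440)/1.04557 + 246.9 = 366.4991
M3: Pc = R·M3+t = (+0.14531, +0.10949, +1.00586); u = 636.2·(+0.14531)/1.00586 + 339.1 = 431.0058, v = 866.0·(+0.10949)/1.00586 + 246.9 = 341.1632

c0=(397.30, 411.64) c1=(452.25, 433.41) c2=(486.90, 366.50) c3=(431.01, 341.16)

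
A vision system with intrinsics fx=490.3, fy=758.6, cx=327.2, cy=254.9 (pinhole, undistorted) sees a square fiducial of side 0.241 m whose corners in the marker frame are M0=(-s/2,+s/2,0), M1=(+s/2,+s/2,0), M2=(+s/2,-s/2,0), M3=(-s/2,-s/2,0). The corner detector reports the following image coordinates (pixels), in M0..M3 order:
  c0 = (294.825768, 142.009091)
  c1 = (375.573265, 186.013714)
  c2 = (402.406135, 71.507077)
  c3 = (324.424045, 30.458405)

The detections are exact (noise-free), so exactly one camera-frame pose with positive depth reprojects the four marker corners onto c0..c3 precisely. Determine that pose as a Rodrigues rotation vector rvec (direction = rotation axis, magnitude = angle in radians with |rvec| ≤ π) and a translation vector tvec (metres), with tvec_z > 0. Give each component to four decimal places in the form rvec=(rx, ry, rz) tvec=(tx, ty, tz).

Intrinsics K: fx=490.3, fy=758.6, cx=327.2, cy=254.9
Marker side s = 0.241 m; corners in marker frame (Z=0):
  M0 = (-0.1205, +0.1205, 0)
  M1 = (+0.1205, +0.1205, 0)
  M2 = (+0.1205, -0.1205, 0)
  M3 = (-0.1205, -0.1205, 0)
Detected image corners:
  c0 = (294.825768, 142.009091) px
  c1 = (375.573265, 186.013714) px
  c2 = (402.406135, 71.507077) px
  c3 = (324.424045, 30.458405) px
Planar DLT: solve 8×8 A·h = b for H (H[2,2]=1):
  H  [+312.52959 -173.54122 +349.35370]
  H  [+171.20866 +451.59700 +106.27461]
  H  [-0.04773 -0.16155 +1.00000]
B = K⁻¹H; ‖b₁‖=0.713194, ‖b₂‖=0.713194; λ = 2/(‖b₁‖+‖b₂‖) = 1.402143, sign → tz>0 ⇒ λ=+1.402143
r₁ = λ·B[:,0] = (+0.93842,+0.33894,-0.06693); r₂ = λ·B[:,1] = (-0.34512,+0.91081,-0.22652)
r₃ = r₁×r₂ = (-0.01582,+0.23567,+0.97170); SVD([r₁ r₂ r₃]) → R = UVᵀ:
  R  [+0.93842 -0.34512 -0.01582]
  R  [+0.33894 +0.91081 +0.23567]
  R  [-0.06693 -0.22652 +0.97170]
t = (+0.06335, -0.27471, +1.40214) m
tr R = 2.820943; θ = arccos((tr R − 1)/2) = 0.426374 rad = 24.429°
axis k = ((R−Rᵀ)₃₂, (R−Rᵀ)₁₃, (R−Rᵀ)₂₁) / (2 sinθ) = (-0.558775, +0.061791, +0.827014)
rvec = θ·k = (-0.238247, +0.026346, +0.352617)

rvec=(-0.2382, 0.0263, 0.3526) tvec=(0.0634, -0.2747, 1.4021)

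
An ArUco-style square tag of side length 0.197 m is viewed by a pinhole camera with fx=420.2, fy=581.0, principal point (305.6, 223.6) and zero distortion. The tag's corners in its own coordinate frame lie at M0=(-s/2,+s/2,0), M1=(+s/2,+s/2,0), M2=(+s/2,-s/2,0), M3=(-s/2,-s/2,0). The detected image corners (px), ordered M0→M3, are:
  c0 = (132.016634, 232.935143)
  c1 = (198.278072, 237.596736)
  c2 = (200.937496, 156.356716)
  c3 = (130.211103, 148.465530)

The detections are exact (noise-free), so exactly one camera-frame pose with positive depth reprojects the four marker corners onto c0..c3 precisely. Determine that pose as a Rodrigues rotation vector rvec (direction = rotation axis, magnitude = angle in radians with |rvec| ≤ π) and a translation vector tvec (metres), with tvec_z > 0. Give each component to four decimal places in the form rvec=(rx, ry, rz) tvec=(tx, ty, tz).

rvec=(0.4502, -0.2038, 0.1071) tvec=(-0.4211, -0.0618, 1.2668)

Intrinsics K: fx=420.2, fy=581.0, cx=305.6, cy=223.6
Marker side s = 0.197 m; corners in marker frame (Z=0):
  M0 = (-0.0985, +0.0985, 0)
  M1 = (+0.0985, +0.0985, 0)
  M2 = (+0.0985, -0.0985, 0)
  M3 = (-0.0985, -0.0985, 0)
Detected image corners:
  c0 = (132.016634, 232.935143) px
  c1 = (198.278072, 237.596736) px
  c2 = (200.937496, 156.356716) px
  c3 = (130.211103, 148.465530) px
Planar DLT: solve 8×8 A·h = b for H (H[2,2]=1):
  H  [+375.87454 +52.53616 +165.93647]
  H  [+65.07058 +484.79354 +195.24659]
  H  [+0.17271 +0.33198 +1.00000]
B = K⁻¹H; ‖b₁‖=0.789376, ‖b₂‖=0.789376; λ = 2/(‖b₁‖+‖b₂‖) = 1.266823, sign → tz>0 ⇒ λ=+1.266823
r₁ = λ·B[:,0] = (+0.97406,+0.05768,+0.21880); r₂ = λ·B[:,1] = (-0.14747,+0.89520,+0.42056)
r₃ = r₁×r₂ = (-0.17161,-0.44192,+0.88049); SVD([r₁ r₂ r₃]) → R = UVᵀ:
  R  [+0.97406 -0.14747 -0.17161]
  R  [+0.05768 +0.89520 -0.44192]
  R  [+0.21880 +0.42056 +0.88049]
t = (-0.42106, -0.06182, +1.26682) m
tr R = 2.749751; θ = arccos((tr R − 1)/2) = 0.505617 rad = 28.970°
axis k = ((R−Rᵀ)₃₂, (R−Rᵀ)₁₃, (R−Rᵀ)₂₁) / (2 sinθ) = (+0.890347, -0.403029, +0.211779)
rvec = θ·k = (+0.450175, -0.203778, +0.107079)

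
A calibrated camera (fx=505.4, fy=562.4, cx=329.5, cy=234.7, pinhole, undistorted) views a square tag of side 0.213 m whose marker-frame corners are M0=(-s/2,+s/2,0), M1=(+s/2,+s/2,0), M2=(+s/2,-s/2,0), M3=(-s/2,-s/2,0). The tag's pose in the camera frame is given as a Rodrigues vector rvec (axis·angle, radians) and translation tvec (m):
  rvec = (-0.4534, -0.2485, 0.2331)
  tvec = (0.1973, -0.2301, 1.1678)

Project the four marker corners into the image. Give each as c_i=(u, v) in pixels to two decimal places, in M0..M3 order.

Intrinsics K: fx=505.4, fy=562.4, cx=329.5, cy=234.7
Marker side s = 0.213 m; corners in marker frame (Z=0):
  M0 = (-0.1065, +0.1065, 0)
  M1 = (+0.1065, +0.1065, 0)
  M2 = (+0.1065, -0.1065, 0)
  M3 = (-0.1065, -0.1065, 0)
rvec = (-0.4534, -0.2485, 0.2331), |rvec| = θ = 0.56715 rad = 32.495°
Rodrigues: sinθ=0.53723, 1−cosθ=0.15656; R = I + sinθ·[k]× + (1−cosθ)·[k]×²:
    [+0.94350 -0.16596 -0.28683]
    [+0.27564 +0.87349 +0.40129]
    [+0.18395 -0.45768 +0.86988]
t = (0.1973, -0.2301, 1.1678) m
M0: Pc = R·M0+t = (+0.07914, -0.16643, +1.09947); u = 505.4·(+0.07914)/1.09947 + 329.5 = 365.8801, v = 562.4·(-0.16643)/1.09947 + 234.7 = 149.5681
M1: Pc = R·M1+t = (+0.28011, -0.10772, +1.13865); u = 505.4·(+0.28011)/1.13865 + 329.5 = 453.8284, v = 562.4·(-0.10772)/1.13865 + 234.7 = 181.4965
M2: Pc = R·M2+t = (+0.31546, -0.29377, +1.23613); u = 505.4·(+0.31546)/1.23613 + 329.5 = 458.4765, v = 562.4·(-0.29377)/1.23613 + 234.7 = 101.0439
M3: Pc = R·M3+t = (+0.11449, -0.35248, +1.19695); u = 505.4·(+0.11449)/1.19695 + 329.5 = 377.8433, v = 562.4·(-0.35248)/1.19695 + 234.7 = 69.0823

c0=(365.88, 149.57) c1=(453.83, 181.50) c2=(458.48, 101.04) c3=(377.84, 69.08)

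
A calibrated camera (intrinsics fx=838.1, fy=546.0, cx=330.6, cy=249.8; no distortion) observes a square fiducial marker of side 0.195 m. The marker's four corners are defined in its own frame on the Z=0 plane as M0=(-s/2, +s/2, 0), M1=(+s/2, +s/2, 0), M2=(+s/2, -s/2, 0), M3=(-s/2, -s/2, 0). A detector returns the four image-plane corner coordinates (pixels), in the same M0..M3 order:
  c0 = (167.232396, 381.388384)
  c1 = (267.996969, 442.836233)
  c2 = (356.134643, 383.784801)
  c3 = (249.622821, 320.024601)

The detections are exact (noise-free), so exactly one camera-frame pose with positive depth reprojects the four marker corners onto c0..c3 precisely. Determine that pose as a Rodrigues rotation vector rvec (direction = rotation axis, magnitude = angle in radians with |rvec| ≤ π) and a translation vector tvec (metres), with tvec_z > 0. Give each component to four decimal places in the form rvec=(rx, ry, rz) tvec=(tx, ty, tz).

Intrinsics K: fx=838.1, fy=546.0, cx=330.6, cy=249.8
Marker side s = 0.195 m; corners in marker frame (Z=0):
  M0 = (-0.0975, +0.0975, 0)
  M1 = (+0.0975, +0.0975, 0)
  M2 = (+0.0975, -0.0975, 0)
  M3 = (-0.0975, -0.0975, 0)
Detected image corners:
  c0 = (167.232396, 381.388384) px
  c1 = (267.996969, 442.836233) px
  c2 = (356.134643, 383.784801) px
  c3 = (249.622821, 320.024601) px
Planar DLT: solve 8×8 A·h = b for H (H[2,2]=1):
  H  [+517.28179 -374.55989 +258.97774]
  H  [+300.57653 +400.69872 +382.55227]
  H  [-0.05322 +0.24060 +1.00000]
B = K⁻¹H; ‖b₁‖=0.860576, ‖b₂‖=0.860576; λ = 2/(‖b₁‖+‖b₂‖) = 1.162012, sign → tz>0 ⇒ λ=+1.162012
r₁ = λ·B[:,0] = (+0.74160,+0.66799,-0.06184); r₂ = λ·B[:,1] = (-0.62960,+0.72487,+0.27958)
r₃ = r₁×r₂ = (+0.23158,-0.16840,+0.95813); SVD([r₁ r₂ r₃]) → R = UVᵀ:
  R  [+0.74160 -0.62960 +0.23158]
  R  [+0.66799 +0.72487 -0.16840]
  R  [-0.06184 +0.27958 +0.95813]
t = (-0.09930, +0.28253, +1.16201) m
tr R = 2.424594; θ = arccos((tr R − 1)/2) = 0.778031 rad = 44.578°
axis k = ((R−Rᵀ)₃₂, (R−Rᵀ)₁₃, (R−Rᵀ)₂₁) / (2 sinθ) = (+0.319128, +0.209029, +0.924372)
rvec = θ·k = (+0.248291, +0.162631, +0.719190)

rvec=(0.2483, 0.1626, 0.7192) tvec=(-0.0993, 0.2825, 1.1620)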